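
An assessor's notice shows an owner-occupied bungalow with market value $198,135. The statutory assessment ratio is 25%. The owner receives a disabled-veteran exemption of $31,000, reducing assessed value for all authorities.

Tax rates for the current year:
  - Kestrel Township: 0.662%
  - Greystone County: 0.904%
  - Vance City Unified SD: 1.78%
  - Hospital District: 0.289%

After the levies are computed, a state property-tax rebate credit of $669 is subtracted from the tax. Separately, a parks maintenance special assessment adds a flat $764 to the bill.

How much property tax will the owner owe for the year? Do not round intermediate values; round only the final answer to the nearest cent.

Assessed value = $198,135 × 0.25 = $49,533.75
Taxable value = $49,533.75 − $31,000 = $18,533.75
Kestrel Township: $18,533.75 × 0.00662 = $122.693425
Greystone County: $18,533.75 × 0.00904 = $167.5451
Vance City Unified SD: $18,533.75 × 0.0178 = $329.90075
Hospital District: $18,533.75 × 0.00289 = $53.5625375
Levies subtotal = $673.7018125
After credit = $673.7018125 − $669 = $4.7018125
Total = $4.7018125 + $764 = $768.7018125

$768.70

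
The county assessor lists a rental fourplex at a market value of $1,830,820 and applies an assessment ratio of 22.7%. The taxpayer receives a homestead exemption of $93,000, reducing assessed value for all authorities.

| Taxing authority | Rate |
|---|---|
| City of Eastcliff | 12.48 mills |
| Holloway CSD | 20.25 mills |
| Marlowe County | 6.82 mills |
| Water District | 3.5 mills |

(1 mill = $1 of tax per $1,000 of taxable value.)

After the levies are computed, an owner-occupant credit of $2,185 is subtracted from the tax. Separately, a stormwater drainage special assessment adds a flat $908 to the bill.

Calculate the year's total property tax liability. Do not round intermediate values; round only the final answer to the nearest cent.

Assessed value = $1,830,820 × 0.227 = $415,596.14
Taxable value = $415,596.14 − $93,000 = $322,596.14
City of Eastcliff: $322,596.14 × 0.01248 = $4,025.9998272
Holloway CSD: $322,596.14 × 0.02025 = $6,532.571835
Marlowe County: $322,596.14 × 0.00682 = $2,200.1056748
Water District: $322,596.14 × 0.0035 = $1,129.08649
Levies subtotal = $13,887.763827
After credit = $13,887.763827 − $2,185 = $11,702.763827
Total = $11,702.763827 + $908 = $12,610.763827

$12,610.76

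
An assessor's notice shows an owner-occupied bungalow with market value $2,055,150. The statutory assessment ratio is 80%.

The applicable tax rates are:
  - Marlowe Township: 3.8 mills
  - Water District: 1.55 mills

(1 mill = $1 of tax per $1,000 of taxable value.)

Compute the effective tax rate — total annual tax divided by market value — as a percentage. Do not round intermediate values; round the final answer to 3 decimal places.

0.428%

Assessed value = $2,055,150 × 0.8 = $1,644,120
Marlowe Township: $1,644,120 × 0.0038 = $6,247.656
Water District: $1,644,120 × 0.00155 = $2,548.386
Total tax = $8,796.042
Effective rate = $8,796.042 ÷ $2,055,150 = 0.428% of market value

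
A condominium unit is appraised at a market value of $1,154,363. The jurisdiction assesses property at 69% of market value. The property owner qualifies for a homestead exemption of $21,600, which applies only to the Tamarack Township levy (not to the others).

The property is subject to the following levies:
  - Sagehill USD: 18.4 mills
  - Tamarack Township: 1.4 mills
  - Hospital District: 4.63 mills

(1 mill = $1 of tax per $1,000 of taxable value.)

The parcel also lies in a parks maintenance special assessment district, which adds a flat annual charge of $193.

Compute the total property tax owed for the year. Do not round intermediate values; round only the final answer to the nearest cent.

$19,621.51

Assessed value = $1,154,363 × 0.69 = $796,510.47
Sagehill USD: $796,510.47 × 0.0184 = $14,655.792648
Tamarack Township: ($796,510.47 − $21,600) × 0.0014 = $774,910.47 × 0.0014 = $1,084.874658
Hospital District: $796,510.47 × 0.00463 = $3,687.8434761
Levies subtotal = $19,428.5107821
Total = $19,428.5107821 + $193 = $19,621.5107821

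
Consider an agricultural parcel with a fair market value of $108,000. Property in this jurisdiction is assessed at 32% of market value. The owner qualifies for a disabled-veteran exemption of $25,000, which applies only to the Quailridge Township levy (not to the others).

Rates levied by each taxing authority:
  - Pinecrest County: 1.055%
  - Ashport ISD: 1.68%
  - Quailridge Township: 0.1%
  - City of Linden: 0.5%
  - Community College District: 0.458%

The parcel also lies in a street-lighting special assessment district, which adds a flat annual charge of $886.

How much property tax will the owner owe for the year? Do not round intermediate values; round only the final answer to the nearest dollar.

Assessed value = $108,000 × 0.32 = $34,560
Pinecrest County: $34,560 × 0.01055 = $364.608
Ashport ISD: $34,560 × 0.0168 = $580.608
Quailridge Township: ($34,560 − $25,000) × 0.001 = $9,560 × 0.001 = $9.56
City of Linden: $34,560 × 0.005 = $172.8
Community College District: $34,560 × 0.00458 = $158.2848
Levies subtotal = $1,285.8608
Total = $1,285.8608 + $886 = $2,171.8608

$2,172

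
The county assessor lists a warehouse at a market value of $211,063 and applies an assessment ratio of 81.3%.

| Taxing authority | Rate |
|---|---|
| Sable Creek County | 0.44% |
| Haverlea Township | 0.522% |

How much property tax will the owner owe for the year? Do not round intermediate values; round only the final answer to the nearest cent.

Assessed value = $211,063 × 0.813 = $171,594.219
Sable Creek County: $171,594.219 × 0.0044 = $755.0145636
Haverlea Township: $171,594.219 × 0.00522 = $895.72182318
Total = $755.0145636 + $895.72182318 = $1,650.73638678

$1,650.74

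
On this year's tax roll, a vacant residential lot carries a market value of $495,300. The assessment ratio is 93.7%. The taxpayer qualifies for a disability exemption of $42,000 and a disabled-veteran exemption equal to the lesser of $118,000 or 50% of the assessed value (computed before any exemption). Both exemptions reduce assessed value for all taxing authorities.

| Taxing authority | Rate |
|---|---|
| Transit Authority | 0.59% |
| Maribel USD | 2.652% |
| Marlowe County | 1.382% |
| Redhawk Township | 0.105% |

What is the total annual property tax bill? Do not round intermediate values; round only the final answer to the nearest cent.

$14,380.70

Assessed value = $495,300 × 0.937 = $464,096.1
Disabled-veteran exemption = min($118,000, 50% × $464,096.1) = min($118,000, $232,048.05) = $118,000 (dollar cap binds)
Taxable value = $464,096.1 − $42,000 − $118,000 = $304,096.1
Transit Authority: $304,096.1 × 0.0059 = $1,794.16699
Maribel USD: $304,096.1 × 0.02652 = $8,064.628572
Marlowe County: $304,096.1 × 0.01382 = $4,202.608102
Redhawk Township: $304,096.1 × 0.00105 = $319.300905
Total = $14,380.704569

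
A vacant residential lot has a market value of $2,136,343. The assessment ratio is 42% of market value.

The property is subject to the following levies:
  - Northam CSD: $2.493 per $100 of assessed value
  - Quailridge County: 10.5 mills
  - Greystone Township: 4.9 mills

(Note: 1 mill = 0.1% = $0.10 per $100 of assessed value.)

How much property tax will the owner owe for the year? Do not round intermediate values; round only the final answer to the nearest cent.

$36,186.66

Assessed value = $2,136,343 × 0.42 = $897,264.06
Northam CSD: $897,264.06 × 0.02493 = $22,368.7930158
Quailridge County: $897,264.06 × 0.0105 = $9,421.27263
Greystone Township: $897,264.06 × 0.0049 = $4,396.593894
Total = $36,186.6595398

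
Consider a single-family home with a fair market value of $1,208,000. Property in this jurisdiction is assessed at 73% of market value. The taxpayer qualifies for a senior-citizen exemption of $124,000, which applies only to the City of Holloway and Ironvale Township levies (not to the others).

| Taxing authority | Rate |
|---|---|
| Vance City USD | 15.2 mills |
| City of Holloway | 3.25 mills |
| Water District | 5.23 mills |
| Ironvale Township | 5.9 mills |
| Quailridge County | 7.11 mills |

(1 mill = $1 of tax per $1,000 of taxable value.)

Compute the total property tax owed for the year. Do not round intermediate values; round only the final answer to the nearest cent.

Assessed value = $1,208,000 × 0.73 = $881,840
Vance City USD: $881,840 × 0.0152 = $13,403.968
City of Holloway: ($881,840 − $124,000) × 0.00325 = $757,840 × 0.00325 = $2,462.98
Water District: $881,840 × 0.00523 = $4,612.0232
Ironvale Township: ($881,840 − $124,000) × 0.0059 = $757,840 × 0.0059 = $4,471.256
Quailridge County: $881,840 × 0.00711 = $6,269.8824
Total = $31,220.1096

$31,220.11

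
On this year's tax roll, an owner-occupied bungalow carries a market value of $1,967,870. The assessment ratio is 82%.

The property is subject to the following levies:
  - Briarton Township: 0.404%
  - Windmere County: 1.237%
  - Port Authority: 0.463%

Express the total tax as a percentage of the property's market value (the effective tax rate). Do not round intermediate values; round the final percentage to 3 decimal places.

1.725%

Assessed value = $1,967,870 × 0.82 = $1,613,653.4
Briarton Township: $1,613,653.4 × 0.00404 = $6,519.159736
Windmere County: $1,613,653.4 × 0.01237 = $19,960.892558
Port Authority: $1,613,653.4 × 0.00463 = $7,471.215242
Total tax = $33,951.267536
Effective rate = $33,951.267536 ÷ $1,967,870 = 1.725% of market value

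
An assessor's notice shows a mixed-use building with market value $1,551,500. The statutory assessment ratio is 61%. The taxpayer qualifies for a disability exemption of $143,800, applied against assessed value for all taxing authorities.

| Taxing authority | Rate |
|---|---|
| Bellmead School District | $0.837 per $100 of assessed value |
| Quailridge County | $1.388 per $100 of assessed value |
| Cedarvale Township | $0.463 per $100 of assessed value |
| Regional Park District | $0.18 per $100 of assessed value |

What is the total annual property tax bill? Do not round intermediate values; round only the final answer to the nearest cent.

Assessed value = $1,551,500 × 0.61 = $946,415
Taxable value = $946,415 − $143,800 = $802,615
Bellmead School District: $802,615 × 0.00837 = $6,717.88755
Quailridge County: $802,615 × 0.01388 = $11,140.2962
Cedarvale Township: $802,615 × 0.00463 = $3,716.10745
Regional Park District: $802,615 × 0.0018 = $1,444.707
Total = $6,717.88755 + $11,140.2962 + $3,716.10745 + $1,444.707 = $23,018.9982

$23,019.00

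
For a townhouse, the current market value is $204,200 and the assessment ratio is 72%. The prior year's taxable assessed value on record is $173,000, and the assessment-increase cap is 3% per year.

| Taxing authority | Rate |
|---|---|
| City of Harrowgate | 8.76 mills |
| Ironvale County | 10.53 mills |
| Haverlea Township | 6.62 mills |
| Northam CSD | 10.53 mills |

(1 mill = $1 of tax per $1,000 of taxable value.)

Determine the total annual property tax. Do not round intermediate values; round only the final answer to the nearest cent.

$5,357.55

Uncapped assessed value = $204,200 × 0.72 = $147,024
Cap limit = $173,000 × 1.03 = $178,190
Taxable assessed value = min($147,024, $178,190) = $147,024 (cap does not bind)
City of Harrowgate: $147,024 × 0.00876 = $1,287.93024
Ironvale County: $147,024 × 0.01053 = $1,548.16272
Haverlea Township: $147,024 × 0.00662 = $973.29888
Northam CSD: $147,024 × 0.01053 = $1,548.16272
Total = $5,357.55456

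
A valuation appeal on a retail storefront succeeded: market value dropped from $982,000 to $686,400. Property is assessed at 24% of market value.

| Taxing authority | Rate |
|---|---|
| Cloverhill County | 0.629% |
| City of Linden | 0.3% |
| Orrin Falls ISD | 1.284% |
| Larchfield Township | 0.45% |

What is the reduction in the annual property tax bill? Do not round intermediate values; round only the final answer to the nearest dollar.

Old assessed value = $982,000 × 0.24 = $235,680
New assessed value = $686,400 × 0.24 = $164,736
Combined rate = 0.00629 + 0.003 + 0.01284 + 0.0045 = 0.02663
Old tax = $235,680 × 0.02663 = $6,276.1584
New tax = $164,736 × 0.02663 = $4,386.91968
Reduction = $6,276.1584 − $4,386.91968 = $1,889.23872

$1,889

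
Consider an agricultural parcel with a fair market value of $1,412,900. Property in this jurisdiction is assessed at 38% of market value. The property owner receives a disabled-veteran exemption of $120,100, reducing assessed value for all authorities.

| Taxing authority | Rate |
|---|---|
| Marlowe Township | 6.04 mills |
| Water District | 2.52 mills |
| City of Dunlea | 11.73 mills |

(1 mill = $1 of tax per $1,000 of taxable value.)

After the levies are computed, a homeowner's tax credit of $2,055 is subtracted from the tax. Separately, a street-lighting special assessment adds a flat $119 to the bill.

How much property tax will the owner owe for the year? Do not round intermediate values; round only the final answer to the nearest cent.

Assessed value = $1,412,900 × 0.38 = $536,902
Taxable value = $536,902 − $120,100 = $416,802
Marlowe Township: $416,802 × 0.00604 = $2,517.48408
Water District: $416,802 × 0.00252 = $1,050.34104
City of Dunlea: $416,802 × 0.01173 = $4,889.08746
Levies subtotal = $8,456.91258
After credit = $8,456.91258 − $2,055 = $6,401.91258
Total = $6,401.91258 + $119 = $6,520.91258

$6,520.91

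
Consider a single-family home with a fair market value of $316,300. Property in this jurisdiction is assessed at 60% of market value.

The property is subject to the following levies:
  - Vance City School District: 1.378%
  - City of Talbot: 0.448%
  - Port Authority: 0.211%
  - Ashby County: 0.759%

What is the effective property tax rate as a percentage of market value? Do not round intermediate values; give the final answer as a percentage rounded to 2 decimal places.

1.68%

Assessed value = $316,300 × 0.6 = $189,780
Vance City School District: $189,780 × 0.01378 = $2,615.1684
City of Talbot: $189,780 × 0.00448 = $850.2144
Port Authority: $189,780 × 0.00211 = $400.4358
Ashby County: $189,780 × 0.00759 = $1,440.4302
Total tax = $5,306.2488
Effective rate = $5,306.2488 ÷ $316,300 = 1.68% of market value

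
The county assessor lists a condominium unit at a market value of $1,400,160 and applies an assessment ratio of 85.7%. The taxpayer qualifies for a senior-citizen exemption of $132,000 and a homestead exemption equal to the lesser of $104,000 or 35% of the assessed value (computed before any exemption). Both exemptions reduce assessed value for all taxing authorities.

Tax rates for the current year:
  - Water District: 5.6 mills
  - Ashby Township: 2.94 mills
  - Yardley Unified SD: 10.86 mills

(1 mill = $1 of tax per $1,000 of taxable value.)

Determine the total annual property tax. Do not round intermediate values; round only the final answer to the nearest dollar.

Assessed value = $1,400,160 × 0.857 = $1,199,937.12
Homestead exemption = min($104,000, 35% × $1,199,937.12) = min($104,000, $419,977.992) = $104,000 (dollar cap binds)
Taxable value = $1,199,937.12 − $132,000 − $104,000 = $963,937.12
Water District: $963,937.12 × 0.0056 = $5,398.047872
Ashby Township: $963,937.12 × 0.00294 = $2,833.9751328
Yardley Unified SD: $963,937.12 × 0.01086 = $10,468.3571232
Total = $18,700.380128

$18,700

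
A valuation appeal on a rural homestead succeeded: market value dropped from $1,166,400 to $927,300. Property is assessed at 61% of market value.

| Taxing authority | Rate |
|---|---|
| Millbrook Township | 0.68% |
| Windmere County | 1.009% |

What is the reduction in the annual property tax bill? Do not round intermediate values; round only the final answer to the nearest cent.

$2,463.42

Old assessed value = $1,166,400 × 0.61 = $711,504
New assessed value = $927,300 × 0.61 = $565,653
Combined rate = 0.0068 + 0.01009 = 0.01689
Old tax = $711,504 × 0.01689 = $12,017.30256
New tax = $565,653 × 0.01689 = $9,553.87917
Reduction = $12,017.30256 − $9,553.87917 = $2,463.42339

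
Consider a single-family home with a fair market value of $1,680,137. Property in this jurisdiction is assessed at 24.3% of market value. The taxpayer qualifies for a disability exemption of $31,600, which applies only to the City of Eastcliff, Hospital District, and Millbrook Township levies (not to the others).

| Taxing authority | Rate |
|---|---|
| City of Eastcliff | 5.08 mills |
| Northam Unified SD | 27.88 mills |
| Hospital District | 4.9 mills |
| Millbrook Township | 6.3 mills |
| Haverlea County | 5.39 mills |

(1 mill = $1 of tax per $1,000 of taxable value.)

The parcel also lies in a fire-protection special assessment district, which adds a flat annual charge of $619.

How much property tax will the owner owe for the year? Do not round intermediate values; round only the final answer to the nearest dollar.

Assessed value = $1,680,137 × 0.243 = $408,273.291
City of Eastcliff: ($408,273.291 − $31,600) × 0.00508 = $376,673.291 × 0.00508 = $1,913.50031828
Northam Unified SD: $408,273.291 × 0.02788 = $11,382.65935308
Hospital District: ($408,273.291 − $31,600) × 0.0049 = $376,673.291 × 0.0049 = $1,845.6991259
Millbrook Township: ($408,273.291 − $31,600) × 0.0063 = $376,673.291 × 0.0063 = $2,373.0417333
Haverlea County: $408,273.291 × 0.00539 = $2,200.59303849
Levies subtotal = $19,715.49356905
Total = $19,715.49356905 + $619 = $20,334.49356905

$20,334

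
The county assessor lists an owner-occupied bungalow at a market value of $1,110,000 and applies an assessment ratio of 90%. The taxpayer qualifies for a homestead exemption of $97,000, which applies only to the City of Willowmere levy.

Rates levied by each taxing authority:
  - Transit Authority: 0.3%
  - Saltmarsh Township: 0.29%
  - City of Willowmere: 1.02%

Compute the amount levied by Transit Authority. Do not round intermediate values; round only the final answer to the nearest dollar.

Assessed value = $1,110,000 × 0.9 = $999,000
Transit Authority taxable value = $999,000 (exemption does not apply)
Transit Authority levy = $999,000 × 0.003 = $2,997

$2,997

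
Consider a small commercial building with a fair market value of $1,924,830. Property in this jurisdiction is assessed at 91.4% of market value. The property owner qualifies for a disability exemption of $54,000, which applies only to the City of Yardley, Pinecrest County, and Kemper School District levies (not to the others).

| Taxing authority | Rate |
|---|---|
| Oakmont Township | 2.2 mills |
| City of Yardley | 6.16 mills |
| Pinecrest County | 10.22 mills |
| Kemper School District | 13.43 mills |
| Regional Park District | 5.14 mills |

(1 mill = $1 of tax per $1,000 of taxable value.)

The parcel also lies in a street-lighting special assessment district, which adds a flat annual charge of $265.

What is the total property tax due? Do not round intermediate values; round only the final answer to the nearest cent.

$64,013.06

Assessed value = $1,924,830 × 0.914 = $1,759,294.62
Oakmont Township: $1,759,294.62 × 0.0022 = $3,870.448164
City of Yardley: ($1,759,294.62 − $54,000) × 0.00616 = $1,705,294.62 × 0.00616 = $10,504.6148592
Pinecrest County: ($1,759,294.62 − $54,000) × 0.01022 = $1,705,294.62 × 0.01022 = $17,428.1110164
Kemper School District: ($1,759,294.62 − $54,000) × 0.01343 = $1,705,294.62 × 0.01343 = $22,902.1067466
Regional Park District: $1,759,294.62 × 0.00514 = $9,042.7743468
Levies subtotal = $63,748.055133
Total = $63,748.055133 + $265 = $64,013.055133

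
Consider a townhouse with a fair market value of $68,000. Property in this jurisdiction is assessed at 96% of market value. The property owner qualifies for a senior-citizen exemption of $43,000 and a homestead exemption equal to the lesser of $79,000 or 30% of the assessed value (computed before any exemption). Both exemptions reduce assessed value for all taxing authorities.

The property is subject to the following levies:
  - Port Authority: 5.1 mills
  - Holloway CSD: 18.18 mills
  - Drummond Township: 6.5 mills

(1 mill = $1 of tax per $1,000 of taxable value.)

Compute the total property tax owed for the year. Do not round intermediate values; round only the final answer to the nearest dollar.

Assessed value = $68,000 × 0.96 = $65,280
Homestead exemption = min($79,000, 30% × $65,280) = min($79,000, $19,584) = $19,584 (percentage binds)
Taxable value = $65,280 − $43,000 − $19,584 = $2,696
Port Authority: $2,696 × 0.0051 = $13.7496
Holloway CSD: $2,696 × 0.01818 = $49.01328
Drummond Township: $2,696 × 0.0065 = $17.524
Total = $80.28688

$80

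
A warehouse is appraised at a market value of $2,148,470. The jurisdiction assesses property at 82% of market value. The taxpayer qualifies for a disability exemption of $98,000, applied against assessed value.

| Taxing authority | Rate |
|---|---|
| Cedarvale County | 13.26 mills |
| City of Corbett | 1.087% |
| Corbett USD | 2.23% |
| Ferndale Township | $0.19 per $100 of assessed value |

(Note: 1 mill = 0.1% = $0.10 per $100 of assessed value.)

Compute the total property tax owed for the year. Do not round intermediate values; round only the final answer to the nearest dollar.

$80,409

Assessed value = $2,148,470 × 0.82 = $1,761,745.4
Taxable value = $1,761,745.4 − $98,000 = $1,663,745.4
Cedarvale County: $1,663,745.4 × 0.01326 = $22,061.264004
City of Corbett: $1,663,745.4 × 0.01087 = $18,084.912498
Corbett USD: $1,663,745.4 × 0.0223 = $37,101.52242
Ferndale Township: $1,663,745.4 × 0.0019 = $3,161.11626
Total = $80,408.815182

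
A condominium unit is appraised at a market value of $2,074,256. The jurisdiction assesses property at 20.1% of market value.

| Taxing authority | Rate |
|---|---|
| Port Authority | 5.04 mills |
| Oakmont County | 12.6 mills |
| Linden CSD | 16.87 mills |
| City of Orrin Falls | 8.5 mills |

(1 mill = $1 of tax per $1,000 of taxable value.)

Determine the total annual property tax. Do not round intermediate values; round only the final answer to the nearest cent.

Assessed value = $2,074,256 × 0.201 = $416,925.456
Port Authority: $416,925.456 × 0.00504 = $2,101.30429824
Oakmont County: $416,925.456 × 0.0126 = $5,253.2607456
Linden CSD: $416,925.456 × 0.01687 = $7,033.53244272
City of Orrin Falls: $416,925.456 × 0.0085 = $3,543.866376
Total = $2,101.30429824 + $5,253.2607456 + $7,033.53244272 + $3,543.866376 = $17,931.96386256

$17,931.96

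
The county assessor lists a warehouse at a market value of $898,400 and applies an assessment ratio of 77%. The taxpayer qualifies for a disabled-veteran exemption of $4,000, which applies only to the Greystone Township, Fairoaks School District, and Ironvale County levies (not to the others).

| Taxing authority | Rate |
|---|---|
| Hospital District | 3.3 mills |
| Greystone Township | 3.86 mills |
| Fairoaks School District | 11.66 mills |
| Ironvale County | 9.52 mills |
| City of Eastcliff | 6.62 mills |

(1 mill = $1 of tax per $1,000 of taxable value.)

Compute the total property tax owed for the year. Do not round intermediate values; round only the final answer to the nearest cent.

Assessed value = $898,400 × 0.77 = $691,768
Hospital District: $691,768 × 0.0033 = $2,282.8344
Greystone Township: ($691,768 − $4,000) × 0.00386 = $687,768 × 0.00386 = $2,654.78448
Fairoaks School District: ($691,768 − $4,000) × 0.01166 = $687,768 × 0.01166 = $8,019.37488
Ironvale County: ($691,768 − $4,000) × 0.00952 = $687,768 × 0.00952 = $6,547.55136
City of Eastcliff: $691,768 × 0.00662 = $4,579.50416
Total = $24,084.04928

$24,084.05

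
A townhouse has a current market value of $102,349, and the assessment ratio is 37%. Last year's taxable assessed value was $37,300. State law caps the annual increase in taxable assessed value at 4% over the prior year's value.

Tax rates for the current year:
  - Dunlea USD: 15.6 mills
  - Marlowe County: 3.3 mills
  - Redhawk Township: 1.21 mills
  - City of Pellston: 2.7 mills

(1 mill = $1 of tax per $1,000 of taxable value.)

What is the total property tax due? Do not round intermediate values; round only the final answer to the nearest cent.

$863.79

Uncapped assessed value = $102,349 × 0.37 = $37,869.13
Cap limit = $37,300 × 1.04 = $38,792
Taxable assessed value = min($37,869.13, $38,792) = $37,869.13 (cap does not bind)
Dunlea USD: $37,869.13 × 0.0156 = $590.758428
Marlowe County: $37,869.13 × 0.0033 = $124.968129
Redhawk Township: $37,869.13 × 0.00121 = $45.8216473
City of Pellston: $37,869.13 × 0.0027 = $102.246651
Total = $863.7948553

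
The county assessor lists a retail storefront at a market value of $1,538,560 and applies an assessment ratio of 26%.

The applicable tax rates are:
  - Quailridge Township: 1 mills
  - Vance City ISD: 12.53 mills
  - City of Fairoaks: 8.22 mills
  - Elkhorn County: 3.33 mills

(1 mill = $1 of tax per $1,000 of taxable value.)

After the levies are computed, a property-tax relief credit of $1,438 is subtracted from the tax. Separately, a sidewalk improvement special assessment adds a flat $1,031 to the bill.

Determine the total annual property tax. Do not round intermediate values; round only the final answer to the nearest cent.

$9,625.64

Assessed value = $1,538,560 × 0.26 = $400,025.6
Quailridge Township: $400,025.6 × 0.001 = $400.0256
Vance City ISD: $400,025.6 × 0.01253 = $5,012.320768
City of Fairoaks: $400,025.6 × 0.00822 = $3,288.210432
Elkhorn County: $400,025.6 × 0.00333 = $1,332.085248
Levies subtotal = $10,032.642048
After credit = $10,032.642048 − $1,438 = $8,594.642048
Total = $8,594.642048 + $1,031 = $9,625.642048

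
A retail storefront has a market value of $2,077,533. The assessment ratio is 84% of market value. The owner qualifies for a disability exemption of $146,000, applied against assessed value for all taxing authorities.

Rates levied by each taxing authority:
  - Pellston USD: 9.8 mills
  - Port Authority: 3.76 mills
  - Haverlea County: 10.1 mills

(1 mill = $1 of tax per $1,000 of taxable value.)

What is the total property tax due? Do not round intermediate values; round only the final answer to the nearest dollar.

$37,835

Assessed value = $2,077,533 × 0.84 = $1,745,127.72
Taxable value = $1,745,127.72 − $146,000 = $1,599,127.72
Pellston USD: $1,599,127.72 × 0.0098 = $15,671.451656
Port Authority: $1,599,127.72 × 0.00376 = $6,012.7202272
Haverlea County: $1,599,127.72 × 0.0101 = $16,151.189972
Total = $15,671.451656 + $6,012.7202272 + $16,151.189972 = $37,835.3618552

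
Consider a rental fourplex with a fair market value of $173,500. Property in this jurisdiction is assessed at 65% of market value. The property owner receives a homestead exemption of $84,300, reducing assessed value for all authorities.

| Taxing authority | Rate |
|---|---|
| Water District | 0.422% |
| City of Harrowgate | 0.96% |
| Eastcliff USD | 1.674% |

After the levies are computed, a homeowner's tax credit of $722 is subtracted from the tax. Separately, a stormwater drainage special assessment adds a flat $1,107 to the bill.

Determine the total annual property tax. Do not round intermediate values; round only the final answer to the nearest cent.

$1,255.20

Assessed value = $173,500 × 0.65 = $112,775
Taxable value = $112,775 − $84,300 = $28,475
Water District: $28,475 × 0.00422 = $120.1645
City of Harrowgate: $28,475 × 0.0096 = $273.36
Eastcliff USD: $28,475 × 0.01674 = $476.6715
Levies subtotal = $870.196
After credit = $870.196 − $722 = $148.196
Total = $148.196 + $1,107 = $1,255.196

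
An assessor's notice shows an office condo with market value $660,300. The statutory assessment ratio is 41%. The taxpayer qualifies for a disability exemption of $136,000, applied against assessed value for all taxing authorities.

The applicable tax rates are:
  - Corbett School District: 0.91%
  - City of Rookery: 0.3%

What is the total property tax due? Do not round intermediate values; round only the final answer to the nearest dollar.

Assessed value = $660,300 × 0.41 = $270,723
Taxable value = $270,723 − $136,000 = $134,723
Corbett School District: $134,723 × 0.0091 = $1,225.9793
City of Rookery: $134,723 × 0.003 = $404.169
Total = $1,225.9793 + $404.169 = $1,630.1483

$1,630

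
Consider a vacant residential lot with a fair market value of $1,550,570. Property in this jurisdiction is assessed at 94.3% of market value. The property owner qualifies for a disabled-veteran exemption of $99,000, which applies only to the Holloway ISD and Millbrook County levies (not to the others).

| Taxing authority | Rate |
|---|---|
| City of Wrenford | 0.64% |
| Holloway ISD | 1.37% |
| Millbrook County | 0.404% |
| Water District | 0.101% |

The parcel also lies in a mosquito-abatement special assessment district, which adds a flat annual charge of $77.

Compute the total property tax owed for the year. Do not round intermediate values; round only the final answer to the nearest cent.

Assessed value = $1,550,570 × 0.943 = $1,462,187.51
City of Wrenford: $1,462,187.51 × 0.0064 = $9,358.000064
Holloway ISD: ($1,462,187.51 − $99,000) × 0.0137 = $1,363,187.51 × 0.0137 = $18,675.668887
Millbrook County: ($1,462,187.51 − $99,000) × 0.00404 = $1,363,187.51 × 0.00404 = $5,507.2775404
Water District: $1,462,187.51 × 0.00101 = $1,476.8093851
Levies subtotal = $35,017.7558765
Total = $35,017.7558765 + $77 = $35,094.7558765

$35,094.76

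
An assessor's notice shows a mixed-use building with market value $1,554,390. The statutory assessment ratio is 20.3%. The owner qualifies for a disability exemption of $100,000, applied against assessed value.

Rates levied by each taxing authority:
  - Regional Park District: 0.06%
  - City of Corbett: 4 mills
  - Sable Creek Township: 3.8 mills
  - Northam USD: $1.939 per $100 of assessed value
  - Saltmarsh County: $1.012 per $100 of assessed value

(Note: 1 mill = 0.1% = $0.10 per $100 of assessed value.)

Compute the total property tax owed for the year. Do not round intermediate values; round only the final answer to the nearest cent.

$8,171.17

Assessed value = $1,554,390 × 0.203 = $315,541.17
Taxable value = $315,541.17 − $100,000 = $215,541.17
Regional Park District: $215,541.17 × 0.0006 = $129.324702
City of Corbett: $215,541.17 × 0.004 = $862.16468
Sable Creek Township: $215,541.17 × 0.0038 = $819.056446
Northam USD: $215,541.17 × 0.01939 = $4,179.3432863
Saltmarsh County: $215,541.17 × 0.01012 = $2,181.2766404
Total = $8,171.1657547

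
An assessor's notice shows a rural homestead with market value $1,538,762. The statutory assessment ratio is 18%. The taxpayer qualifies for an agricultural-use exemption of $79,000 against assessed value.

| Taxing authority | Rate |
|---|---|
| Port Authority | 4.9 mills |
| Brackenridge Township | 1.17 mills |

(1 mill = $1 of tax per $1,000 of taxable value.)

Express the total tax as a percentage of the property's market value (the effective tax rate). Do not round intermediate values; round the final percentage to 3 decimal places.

Assessed value = $1,538,762 × 0.18 = $276,977.16
Taxable value = $276,977.16 − $79,000 = $197,977.16
Port Authority: $197,977.16 × 0.0049 = $970.088084
Brackenridge Township: $197,977.16 × 0.00117 = $231.6332772
Total tax = $1,201.7213612
Effective rate = $1,201.7213612 ÷ $1,538,762 = 0.078% of market value

0.078%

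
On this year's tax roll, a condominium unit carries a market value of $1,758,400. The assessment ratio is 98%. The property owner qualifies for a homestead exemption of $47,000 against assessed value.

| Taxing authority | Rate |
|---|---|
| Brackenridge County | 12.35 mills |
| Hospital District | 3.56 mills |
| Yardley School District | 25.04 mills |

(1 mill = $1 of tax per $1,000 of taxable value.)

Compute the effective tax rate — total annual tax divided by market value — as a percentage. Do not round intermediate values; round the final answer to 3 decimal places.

Assessed value = $1,758,400 × 0.98 = $1,723,232
Taxable value = $1,723,232 − $47,000 = $1,676,232
Brackenridge County: $1,676,232 × 0.01235 = $20,701.4652
Hospital District: $1,676,232 × 0.00356 = $5,967.38592
Yardley School District: $1,676,232 × 0.02504 = $41,972.84928
Total tax = $68,641.7004
Effective rate = $68,641.7004 ÷ $1,758,400 = 3.904% of market value

3.904%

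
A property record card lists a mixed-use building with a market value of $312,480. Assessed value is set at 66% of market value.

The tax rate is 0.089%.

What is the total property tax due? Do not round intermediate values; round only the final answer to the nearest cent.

$183.55

Assessed value = $312,480 × 0.66 = $206,236.8
Tax = $206,236.8 × 0.00089 = $183.550752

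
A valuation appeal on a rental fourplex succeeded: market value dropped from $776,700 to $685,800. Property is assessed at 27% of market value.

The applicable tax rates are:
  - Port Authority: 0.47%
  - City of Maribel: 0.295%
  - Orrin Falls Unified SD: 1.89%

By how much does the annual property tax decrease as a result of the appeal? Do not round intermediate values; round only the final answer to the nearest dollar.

$652

Old assessed value = $776,700 × 0.27 = $209,709
New assessed value = $685,800 × 0.27 = $185,166
Combined rate = 0.0047 + 0.00295 + 0.0189 = 0.02655
Old tax = $209,709 × 0.02655 = $5,567.77395
New tax = $185,166 × 0.02655 = $4,916.1573
Reduction = $5,567.77395 − $4,916.1573 = $651.61665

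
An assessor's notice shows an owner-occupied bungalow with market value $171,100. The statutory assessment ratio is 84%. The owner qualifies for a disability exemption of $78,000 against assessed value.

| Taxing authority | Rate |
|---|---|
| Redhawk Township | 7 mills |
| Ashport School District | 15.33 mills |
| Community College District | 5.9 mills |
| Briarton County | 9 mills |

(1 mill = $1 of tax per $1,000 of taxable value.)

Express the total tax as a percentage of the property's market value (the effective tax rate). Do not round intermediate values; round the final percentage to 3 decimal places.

1.430%

Assessed value = $171,100 × 0.84 = $143,724
Taxable value = $143,724 − $78,000 = $65,724
Redhawk Township: $65,724 × 0.007 = $460.068
Ashport School District: $65,724 × 0.01533 = $1,007.54892
Community College District: $65,724 × 0.0059 = $387.7716
Briarton County: $65,724 × 0.009 = $591.516
Total tax = $2,446.90452
Effective rate = $2,446.90452 ÷ $171,100 = 1.430% of market value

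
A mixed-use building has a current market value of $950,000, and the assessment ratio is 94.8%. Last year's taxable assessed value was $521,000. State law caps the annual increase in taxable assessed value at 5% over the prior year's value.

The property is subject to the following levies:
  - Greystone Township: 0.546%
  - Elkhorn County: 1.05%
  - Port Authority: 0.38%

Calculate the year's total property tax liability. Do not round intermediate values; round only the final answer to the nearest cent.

Uncapped assessed value = $950,000 × 0.948 = $900,600
Cap limit = $521,000 × 1.05 = $547,050
Taxable assessed value = min($900,600, $547,050) = $547,050 (cap binds)
Greystone Township: $547,050 × 0.00546 = $2,986.893
Elkhorn County: $547,050 × 0.0105 = $5,744.025
Port Authority: $547,050 × 0.0038 = $2,078.79
Total = $10,809.708

$10,809.71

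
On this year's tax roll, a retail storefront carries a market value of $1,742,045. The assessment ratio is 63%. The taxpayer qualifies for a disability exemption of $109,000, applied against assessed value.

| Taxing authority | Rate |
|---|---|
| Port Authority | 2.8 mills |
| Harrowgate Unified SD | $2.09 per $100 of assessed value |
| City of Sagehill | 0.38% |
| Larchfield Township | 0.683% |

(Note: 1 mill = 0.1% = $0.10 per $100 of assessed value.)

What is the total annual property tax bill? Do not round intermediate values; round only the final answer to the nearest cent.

$33,934.81

Assessed value = $1,742,045 × 0.63 = $1,097,488.35
Taxable value = $1,097,488.35 − $109,000 = $988,488.35
Port Authority: $988,488.35 × 0.0028 = $2,767.76738
Harrowgate Unified SD: $988,488.35 × 0.0209 = $20,659.406515
City of Sagehill: $988,488.35 × 0.0038 = $3,756.25573
Larchfield Township: $988,488.35 × 0.00683 = $6,751.3754305
Total = $33,934.8050555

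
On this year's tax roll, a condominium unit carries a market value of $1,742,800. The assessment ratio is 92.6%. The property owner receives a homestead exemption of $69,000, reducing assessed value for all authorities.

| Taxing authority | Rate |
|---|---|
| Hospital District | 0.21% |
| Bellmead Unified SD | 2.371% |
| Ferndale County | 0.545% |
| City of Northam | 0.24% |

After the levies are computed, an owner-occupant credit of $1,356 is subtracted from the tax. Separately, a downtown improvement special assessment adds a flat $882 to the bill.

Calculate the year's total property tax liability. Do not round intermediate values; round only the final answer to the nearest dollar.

Assessed value = $1,742,800 × 0.926 = $1,613,832.8
Taxable value = $1,613,832.8 − $69,000 = $1,544,832.8
Hospital District: $1,544,832.8 × 0.0021 = $3,244.14888
Bellmead Unified SD: $1,544,832.8 × 0.02371 = $36,627.985688
Ferndale County: $1,544,832.8 × 0.00545 = $8,419.33876
City of Northam: $1,544,832.8 × 0.0024 = $3,707.59872
Levies subtotal = $51,999.072048
After credit = $51,999.072048 − $1,356 = $50,643.072048
Total = $50,643.072048 + $882 = $51,525.072048

$51,525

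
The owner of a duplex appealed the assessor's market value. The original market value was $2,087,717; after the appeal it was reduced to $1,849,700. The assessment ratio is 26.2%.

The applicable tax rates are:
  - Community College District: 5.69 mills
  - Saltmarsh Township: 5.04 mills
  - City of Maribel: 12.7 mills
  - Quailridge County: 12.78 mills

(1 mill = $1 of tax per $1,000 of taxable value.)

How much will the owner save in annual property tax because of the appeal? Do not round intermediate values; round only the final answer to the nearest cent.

$2,258.07

Old assessed value = $2,087,717 × 0.262 = $546,981.854
New assessed value = $1,849,700 × 0.262 = $484,621.4
Combined rate = 0.00569 + 0.00504 + 0.0127 + 0.01278 = 0.03621
Old tax = $546,981.854 × 0.03621 = $19,806.21293334
New tax = $484,621.4 × 0.03621 = $17,548.140894
Reduction = $19,806.21293334 − $17,548.140894 = $2,258.07203934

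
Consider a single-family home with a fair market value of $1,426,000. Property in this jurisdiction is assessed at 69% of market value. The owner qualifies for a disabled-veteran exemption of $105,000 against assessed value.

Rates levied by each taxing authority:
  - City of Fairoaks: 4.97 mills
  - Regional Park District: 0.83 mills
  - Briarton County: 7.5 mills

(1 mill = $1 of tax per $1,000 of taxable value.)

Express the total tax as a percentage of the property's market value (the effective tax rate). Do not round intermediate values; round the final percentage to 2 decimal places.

0.82%

Assessed value = $1,426,000 × 0.69 = $983,940
Taxable value = $983,940 − $105,000 = $878,940
City of Fairoaks: $878,940 × 0.00497 = $4,368.3318
Regional Park District: $878,940 × 0.00083 = $729.5202
Briarton County: $878,940 × 0.0075 = $6,592.05
Total tax = $11,689.902
Effective rate = $11,689.902 ÷ $1,426,000 = 0.82% of market value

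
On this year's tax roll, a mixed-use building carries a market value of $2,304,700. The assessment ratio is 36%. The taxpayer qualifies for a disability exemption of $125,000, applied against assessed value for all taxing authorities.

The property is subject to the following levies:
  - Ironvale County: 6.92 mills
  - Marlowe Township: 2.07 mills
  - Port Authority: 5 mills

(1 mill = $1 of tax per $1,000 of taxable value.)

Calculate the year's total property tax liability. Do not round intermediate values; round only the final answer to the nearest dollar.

$9,859

Assessed value = $2,304,700 × 0.36 = $829,692
Taxable value = $829,692 − $125,000 = $704,692
Ironvale County: $704,692 × 0.00692 = $4,876.46864
Marlowe Township: $704,692 × 0.00207 = $1,458.71244
Port Authority: $704,692 × 0.005 = $3,523.46
Total = $4,876.46864 + $1,458.71244 + $3,523.46 = $9,858.64108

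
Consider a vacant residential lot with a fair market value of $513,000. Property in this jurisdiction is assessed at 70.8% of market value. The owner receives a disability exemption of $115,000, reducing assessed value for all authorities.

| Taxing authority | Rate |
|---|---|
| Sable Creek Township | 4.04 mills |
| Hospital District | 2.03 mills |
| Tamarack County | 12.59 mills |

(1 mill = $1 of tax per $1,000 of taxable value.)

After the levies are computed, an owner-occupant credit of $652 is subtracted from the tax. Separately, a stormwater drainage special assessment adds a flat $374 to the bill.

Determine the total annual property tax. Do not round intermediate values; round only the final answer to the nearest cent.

$4,353.49

Assessed value = $513,000 × 0.708 = $363,204
Taxable value = $363,204 − $115,000 = $248,204
Sable Creek Township: $248,204 × 0.00404 = $1,002.74416
Hospital District: $248,204 × 0.00203 = $503.85412
Tamarack County: $248,204 × 0.01259 = $3,124.88836
Levies subtotal = $4,631.48664
After credit = $4,631.48664 − $652 = $3,979.48664
Total = $3,979.48664 + $374 = $4,353.48664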